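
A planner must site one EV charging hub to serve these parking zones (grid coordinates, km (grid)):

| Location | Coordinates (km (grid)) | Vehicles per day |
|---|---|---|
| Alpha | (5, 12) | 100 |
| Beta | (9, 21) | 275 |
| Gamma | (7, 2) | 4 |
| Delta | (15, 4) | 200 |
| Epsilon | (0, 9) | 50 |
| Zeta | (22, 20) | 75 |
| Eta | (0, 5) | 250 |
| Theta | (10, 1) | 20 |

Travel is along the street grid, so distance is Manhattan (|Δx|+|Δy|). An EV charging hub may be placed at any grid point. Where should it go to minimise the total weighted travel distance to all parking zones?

(9, 9)

Manhattan distance separates: Σwᵢ(|x−xᵢ|+|y−yᵢ|) = Σwᵢ|x−xᵢ| + Σwᵢ|y−yᵢ|, so x and y are optimised independently as 1-D weighted medians.
Total weight W = 974; half = 487.
x-coordinate, sorted with cumulative weight:
  x=0 (Epsilon, w=50) cum 50
  x=0 (Eta, w=250) cum 300
  x=5 (Alpha, w=100) cum 400
  x=7 (Gamma, w=4) cum 404
  x=9 (Beta, w=275) cum 679  ← median
  x=10 (Theta, w=20) cum 699
  x=15 (Delta, w=200) cum 899
  x=22 (Zeta, w=75) cum 974
⇒ x* = 9
y-coordinate, sorted with cumulative weight:
  y=1 (Theta, w=20) cum 20
  y=2 (Gamma, w=4) cum 24
  y=4 (Delta, w=200) cum 224
  y=5 (Eta, w=250) cum 474
  y=9 (Epsilon, w=50) cum 524  ← median
  y=12 (Alpha, w=100) cum 624
  y=20 (Zeta, w=75) cum 699
  y=21 (Beta, w=275) cum 974
⇒ y* = 9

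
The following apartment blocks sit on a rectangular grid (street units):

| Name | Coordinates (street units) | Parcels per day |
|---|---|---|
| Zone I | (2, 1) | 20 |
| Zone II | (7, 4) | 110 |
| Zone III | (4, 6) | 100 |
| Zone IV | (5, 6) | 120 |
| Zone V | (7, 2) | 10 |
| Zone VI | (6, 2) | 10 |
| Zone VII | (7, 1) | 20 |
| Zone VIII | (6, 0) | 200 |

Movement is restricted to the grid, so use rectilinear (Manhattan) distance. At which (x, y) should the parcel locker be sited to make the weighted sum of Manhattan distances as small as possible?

Manhattan distance separates: Σwᵢ(|x−xᵢ|+|y−yᵢ|) = Σwᵢ|x−xᵢ| + Σwᵢ|y−yᵢ|, so x and y are optimised independently as 1-D weighted medians.
Total weight W = 590; half = 295.
x-coordinate, sorted with cumulative weight:
  x=2 (Zone I, w=20) cum 20
  x=4 (Zone III, w=100) cum 120
  x=5 (Zone IV, w=120) cum 240
  x=6 (Zone VI, w=10) cum 250
  x=6 (Zone VIII, w=200) cum 450  ← median
  x=7 (Zone II, w=110) cum 560
  x=7 (Zone V, w=10) cum 570
  x=7 (Zone VII, w=20) cum 590
⇒ x* = 6
y-coordinate, sorted with cumulative weight:
  y=0 (Zone VIII, w=200) cum 200
  y=1 (Zone I, w=20) cum 220
  y=1 (Zone VII, w=20) cum 240
  y=2 (Zone V, w=10) cum 250
  y=2 (Zone VI, w=10) cum 260
  y=4 (Zone II, w=110) cum 370  ← median
  y=6 (Zone III, w=100) cum 470
  y=6 (Zone IV, w=120) cum 590
⇒ y* = 4

(6, 4)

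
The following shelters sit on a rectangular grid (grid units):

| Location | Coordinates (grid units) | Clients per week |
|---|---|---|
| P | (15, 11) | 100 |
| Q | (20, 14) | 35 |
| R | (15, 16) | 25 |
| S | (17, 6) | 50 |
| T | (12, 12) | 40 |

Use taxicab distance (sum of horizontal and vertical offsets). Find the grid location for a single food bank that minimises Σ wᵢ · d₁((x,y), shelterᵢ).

Manhattan distance separates: Σwᵢ(|x−xᵢ|+|y−yᵢ|) = Σwᵢ|x−xᵢ| + Σwᵢ|y−yᵢ|, so x and y are optimised independently as 1-D weighted medians.
Total weight W = 250; half = 125.
x-coordinate, sorted with cumulative weight:
  x=12 (T, w=40) cum 40
  x=15 (P, w=100) cum 140  ← median
  x=15 (R, w=25) cum 165
  x=17 (S, w=50) cum 215
  x=20 (Q, w=35) cum 250
⇒ x* = 15
y-coordinate, sorted with cumulative weight:
  y=6 (S, w=50) cum 50
  y=11 (P, w=100) cum 150  ← median
  y=12 (T, w=40) cum 190
  y=14 (Q, w=35) cum 225
  y=16 (R, w=25) cum 250
⇒ y* = 11

(15, 11)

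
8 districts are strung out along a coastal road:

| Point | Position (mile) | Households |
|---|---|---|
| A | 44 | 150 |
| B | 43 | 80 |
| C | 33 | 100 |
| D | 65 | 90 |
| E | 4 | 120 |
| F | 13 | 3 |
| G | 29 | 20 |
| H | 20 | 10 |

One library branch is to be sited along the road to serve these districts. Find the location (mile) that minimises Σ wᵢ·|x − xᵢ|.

x = 43

For a sum of weighted absolute distances on a line, the optimum is the weighted median (not the mean). Total weight W = 573; half-weight = 286.5.
Sort by position and accumulate weight:
  mile 4 (E, w=120) → cum 120
  mile 13 (F, w=3) → cum 123
  mile 20 (H, w=10) → cum 133
  mile 29 (G, w=20) → cum 153
  mile 33 (C, w=100) → cum 253
  mile 43 (B, w=80) → cum 333  ≥ 286.5 → median here
  mile 44 (A, w=150) → cum 483
  mile 65 (D, w=90) → cum 573
Optimal location: mile 43.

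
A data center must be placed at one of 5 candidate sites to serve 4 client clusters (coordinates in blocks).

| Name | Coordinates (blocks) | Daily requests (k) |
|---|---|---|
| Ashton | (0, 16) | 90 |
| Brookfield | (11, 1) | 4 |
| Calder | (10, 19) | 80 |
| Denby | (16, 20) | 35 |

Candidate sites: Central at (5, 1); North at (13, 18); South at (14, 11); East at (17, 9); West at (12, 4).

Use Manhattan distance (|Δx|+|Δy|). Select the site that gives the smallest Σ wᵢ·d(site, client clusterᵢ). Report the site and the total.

Total weighted distance at each candidate:
  Central (5, 1): total = 4714
  North (13, 18): total = 1921
  South (14, 11): total = 3107
  East (17, 9): total = 3996
  West (12, 4): total = 4236
Minimum is at North with total 1921 blocks.

North, total 1921 blocks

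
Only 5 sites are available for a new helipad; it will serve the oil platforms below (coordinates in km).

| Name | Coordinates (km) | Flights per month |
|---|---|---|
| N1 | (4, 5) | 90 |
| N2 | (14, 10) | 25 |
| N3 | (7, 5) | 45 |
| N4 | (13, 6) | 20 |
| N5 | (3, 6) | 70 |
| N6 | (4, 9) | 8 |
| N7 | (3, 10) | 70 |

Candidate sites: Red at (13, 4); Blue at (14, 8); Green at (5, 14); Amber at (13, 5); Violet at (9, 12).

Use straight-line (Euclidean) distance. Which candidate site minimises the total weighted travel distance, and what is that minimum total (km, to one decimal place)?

Total weighted distance at each candidate:
  Red (13, 4): total = 2893.3
  Blue (14, 8): total = 3022.7
  Green (5, 14): total = 2633.4
  Amber (13, 5): total = 2792.4
  Violet (9, 12): total = 2464.0
Minimum is at Violet with total 2464.0 km.

Violet, total 2464.0 km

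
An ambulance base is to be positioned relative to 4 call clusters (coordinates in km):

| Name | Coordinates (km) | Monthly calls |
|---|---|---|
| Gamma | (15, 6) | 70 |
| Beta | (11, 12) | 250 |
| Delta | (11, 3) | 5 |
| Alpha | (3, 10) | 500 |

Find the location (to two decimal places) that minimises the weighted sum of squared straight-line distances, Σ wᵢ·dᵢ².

The minimiser of Σwᵢ‖p−pᵢ‖² is the weighted centroid p* = (Σwᵢpᵢ)/(Σwᵢ).
Σwᵢ = 825.
Σwᵢxᵢ = 70·15 + 250·11 + 5·11 + 500·3 = 5355.
Σwᵢyᵢ = 70·6 + 250·12 + 5·3 + 500·10 = 8435.
x* = 5355/825 = 6.49, y* = 8435/825 = 10.22.

(6.49, 10.22)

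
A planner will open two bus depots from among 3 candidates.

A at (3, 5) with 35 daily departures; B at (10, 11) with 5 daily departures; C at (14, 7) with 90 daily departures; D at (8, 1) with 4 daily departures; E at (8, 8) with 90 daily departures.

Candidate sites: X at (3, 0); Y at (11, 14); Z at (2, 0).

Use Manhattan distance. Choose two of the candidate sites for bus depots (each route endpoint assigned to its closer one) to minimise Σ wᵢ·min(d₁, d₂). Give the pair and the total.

{X, Y}, total 1929

Evaluate every pair (each demand assigned to the nearer of the two):
  {X, Y}: total = 1929
  {Y, Z}: total = 1968
  {X, Z}: total = 3079
Best pair: {X, Y} with total 1929.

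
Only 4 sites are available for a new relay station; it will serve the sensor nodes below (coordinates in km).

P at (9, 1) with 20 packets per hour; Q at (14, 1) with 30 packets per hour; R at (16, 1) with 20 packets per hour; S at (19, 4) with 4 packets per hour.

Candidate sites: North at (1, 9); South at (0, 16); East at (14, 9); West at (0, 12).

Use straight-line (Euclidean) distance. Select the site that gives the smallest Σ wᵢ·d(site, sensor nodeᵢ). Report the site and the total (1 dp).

Total weighted distance at each candidate:
  North (1, 9): total = 1098.9
  South (0, 16): total = 1493.9
  East (14, 9): total = 621.9
  West (0, 12): total = 1289.2
Minimum is at East with total 621.9 km.

East, total 621.9 km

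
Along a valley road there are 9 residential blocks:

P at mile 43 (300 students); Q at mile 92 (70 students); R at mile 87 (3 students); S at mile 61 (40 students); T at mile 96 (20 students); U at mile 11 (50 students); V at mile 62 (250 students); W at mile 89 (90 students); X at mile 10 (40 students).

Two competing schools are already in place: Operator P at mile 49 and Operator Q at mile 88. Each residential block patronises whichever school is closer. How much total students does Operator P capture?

680

The indifferent point is the midpoint (49+88)/2 = 68.5; residential blocks left of it (closer to Operator P at 49) go to Operator P, those right go to Operator Q.
  X at 10 (w=40) → Operator P
  U at 11 (w=50) → Operator P
  P at 43 (w=300) → Operator P
  S at 61 (w=40) → Operator P
  V at 62 (w=250) → Operator P
  R at 87 (w=3) → Operator Q
  W at 89 (w=90) → Operator Q
  Q at 92 (w=70) → Operator Q
  T at 96 (w=20) → Operator Q
Operator P captures 680; Operator Q captures 183.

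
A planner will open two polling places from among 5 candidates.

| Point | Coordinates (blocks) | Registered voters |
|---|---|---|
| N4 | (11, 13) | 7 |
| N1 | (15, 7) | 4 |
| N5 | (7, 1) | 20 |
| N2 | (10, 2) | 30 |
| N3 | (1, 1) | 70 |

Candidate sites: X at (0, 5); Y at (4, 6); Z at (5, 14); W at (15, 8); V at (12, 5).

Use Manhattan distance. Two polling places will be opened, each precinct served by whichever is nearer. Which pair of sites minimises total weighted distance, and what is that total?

{X, V}, total 763

Evaluate every pair (each demand assigned to the nearer of the two):
  {X, V}: total = 763
  {Y, V}: total = 953
  {X, Y}: total = 956
  {X, W}: total = 967
  {X, Z}: total = 1077
  {Y, W}: total = 1087
  {Y, Z}: total = 1117
  {W, V}: total = 1447
  {Z, V}: total = 1449
  {Z, W}: total = 1873
Best pair: {X, V} with total 763.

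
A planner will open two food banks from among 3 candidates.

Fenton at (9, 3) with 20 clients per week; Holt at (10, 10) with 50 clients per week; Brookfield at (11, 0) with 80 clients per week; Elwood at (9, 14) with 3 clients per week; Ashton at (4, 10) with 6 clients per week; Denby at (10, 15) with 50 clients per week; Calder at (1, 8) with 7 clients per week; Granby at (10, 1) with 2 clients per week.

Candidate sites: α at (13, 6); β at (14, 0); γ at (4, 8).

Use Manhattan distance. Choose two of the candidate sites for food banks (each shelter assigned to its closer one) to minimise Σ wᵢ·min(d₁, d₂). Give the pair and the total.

{β, γ}, total 1526

Evaluate every pair (each demand assigned to the nearer of the two):
  {β, γ}: total = 1526
  {α, β}: total = 1552
  {α, γ}: total = 1812
Best pair: {β, γ} with total 1526.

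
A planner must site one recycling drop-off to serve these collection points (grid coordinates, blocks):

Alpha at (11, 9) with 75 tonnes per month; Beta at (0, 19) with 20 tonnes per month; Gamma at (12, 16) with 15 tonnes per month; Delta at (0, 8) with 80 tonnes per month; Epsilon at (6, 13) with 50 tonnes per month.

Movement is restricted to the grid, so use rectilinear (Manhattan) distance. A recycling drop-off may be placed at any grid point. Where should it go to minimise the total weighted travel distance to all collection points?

Manhattan distance separates: Σwᵢ(|x−xᵢ|+|y−yᵢ|) = Σwᵢ|x−xᵢ| + Σwᵢ|y−yᵢ|, so x and y are optimised independently as 1-D weighted medians.
Total weight W = 240; half = 120.
x-coordinate, sorted with cumulative weight:
  x=0 (Beta, w=20) cum 20
  x=0 (Delta, w=80) cum 100
  x=6 (Epsilon, w=50) cum 150  ← median
  x=11 (Alpha, w=75) cum 225
  x=12 (Gamma, w=15) cum 240
⇒ x* = 6
y-coordinate, sorted with cumulative weight:
  y=8 (Delta, w=80) cum 80
  y=9 (Alpha, w=75) cum 155  ← median
  y=13 (Epsilon, w=50) cum 205
  y=16 (Gamma, w=15) cum 220
  y=19 (Beta, w=20) cum 240
⇒ y* = 9

(6, 9)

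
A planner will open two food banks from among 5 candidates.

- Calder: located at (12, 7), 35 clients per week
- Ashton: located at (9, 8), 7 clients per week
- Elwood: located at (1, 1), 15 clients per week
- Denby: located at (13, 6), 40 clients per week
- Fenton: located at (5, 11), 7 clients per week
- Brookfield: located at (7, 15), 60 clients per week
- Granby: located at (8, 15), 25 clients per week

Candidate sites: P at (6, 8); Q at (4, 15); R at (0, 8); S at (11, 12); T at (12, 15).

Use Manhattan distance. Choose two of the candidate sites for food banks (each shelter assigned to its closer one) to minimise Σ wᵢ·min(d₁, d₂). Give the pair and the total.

Evaluate every pair (each demand assigned to the nearer of the two):
  {P, Q}: total = 1114
  {Q, S}: total = 1142
  {P, T}: total = 1234
  {R, S}: total = 1311
  {R, T}: total = 1319
  {Q, T}: total = 1320
  {P, S}: total = 1329
  {S, T}: total = 1336
  {P, R}: total = 1479
  {Q, R}: total = 1553
Best pair: {P, Q} with total 1114.

{P, Q}, total 1114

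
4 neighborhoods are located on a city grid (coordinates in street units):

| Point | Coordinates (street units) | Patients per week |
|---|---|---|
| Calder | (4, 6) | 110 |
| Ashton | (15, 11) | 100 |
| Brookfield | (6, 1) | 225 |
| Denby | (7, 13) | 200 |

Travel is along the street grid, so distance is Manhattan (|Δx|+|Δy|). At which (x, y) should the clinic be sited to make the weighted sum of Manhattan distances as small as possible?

(6, 6)

Manhattan distance separates: Σwᵢ(|x−xᵢ|+|y−yᵢ|) = Σwᵢ|x−xᵢ| + Σwᵢ|y−yᵢ|, so x and y are optimised independently as 1-D weighted medians.
Total weight W = 635; half = 317.5.
x-coordinate, sorted with cumulative weight:
  x=4 (Calder, w=110) cum 110
  x=6 (Brookfield, w=225) cum 335  ← median
  x=7 (Denby, w=200) cum 535
  x=15 (Ashton, w=100) cum 635
⇒ x* = 6
y-coordinate, sorted with cumulative weight:
  y=1 (Brookfield, w=225) cum 225
  y=6 (Calder, w=110) cum 335  ← median
  y=11 (Ashton, w=100) cum 435
  y=13 (Denby, w=200) cum 635
⇒ y* = 6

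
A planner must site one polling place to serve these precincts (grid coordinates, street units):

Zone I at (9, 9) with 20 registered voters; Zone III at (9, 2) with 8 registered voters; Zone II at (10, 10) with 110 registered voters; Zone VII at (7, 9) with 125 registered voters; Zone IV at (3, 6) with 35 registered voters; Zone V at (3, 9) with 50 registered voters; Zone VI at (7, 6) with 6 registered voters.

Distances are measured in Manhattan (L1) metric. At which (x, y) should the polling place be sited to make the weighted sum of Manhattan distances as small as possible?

Manhattan distance separates: Σwᵢ(|x−xᵢ|+|y−yᵢ|) = Σwᵢ|x−xᵢ| + Σwᵢ|y−yᵢ|, so x and y are optimised independently as 1-D weighted medians.
Total weight W = 354; half = 177.
x-coordinate, sorted with cumulative weight:
  x=3 (Zone IV, w=35) cum 35
  x=3 (Zone V, w=50) cum 85
  x=7 (Zone VII, w=125) cum 210  ← median
  x=7 (Zone VI, w=6) cum 216
  x=9 (Zone I, w=20) cum 236
  x=9 (Zone III, w=8) cum 244
  x=10 (Zone II, w=110) cum 354
⇒ x* = 7
y-coordinate, sorted with cumulative weight:
  y=2 (Zone III, w=8) cum 8
  y=6 (Zone IV, w=35) cum 43
  y=6 (Zone VI, w=6) cum 49
  y=9 (Zone I, w=20) cum 69
  y=9 (Zone VII, w=125) cum 194  ← median
  y=9 (Zone V, w=50) cum 244
  y=10 (Zone II, w=110) cum 354
⇒ y* = 9

(7, 9)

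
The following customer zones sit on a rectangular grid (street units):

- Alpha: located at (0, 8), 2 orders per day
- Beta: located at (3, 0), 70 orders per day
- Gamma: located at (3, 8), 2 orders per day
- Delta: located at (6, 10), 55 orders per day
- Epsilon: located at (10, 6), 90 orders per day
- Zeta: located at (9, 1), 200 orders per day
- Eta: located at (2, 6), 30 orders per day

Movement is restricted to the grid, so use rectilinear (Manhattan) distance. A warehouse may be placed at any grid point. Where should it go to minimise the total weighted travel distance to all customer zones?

Manhattan distance separates: Σwᵢ(|x−xᵢ|+|y−yᵢ|) = Σwᵢ|x−xᵢ| + Σwᵢ|y−yᵢ|, so x and y are optimised independently as 1-D weighted medians.
Total weight W = 449; half = 224.5.
x-coordinate, sorted with cumulative weight:
  x=0 (Alpha, w=2) cum 2
  x=2 (Eta, w=30) cum 32
  x=3 (Beta, w=70) cum 102
  x=3 (Gamma, w=2) cum 104
  x=6 (Delta, w=55) cum 159
  x=9 (Zeta, w=200) cum 359  ← median
  x=10 (Epsilon, w=90) cum 449
⇒ x* = 9
y-coordinate, sorted with cumulative weight:
  y=0 (Beta, w=70) cum 70
  y=1 (Zeta, w=200) cum 270  ← median
  y=6 (Epsilon, w=90) cum 360
  y=6 (Eta, w=30) cum 390
  y=8 (Alpha, w=2) cum 392
  y=8 (Gamma, w=2) cum 394
  y=10 (Delta, w=55) cum 449
⇒ y* = 1

(9, 1)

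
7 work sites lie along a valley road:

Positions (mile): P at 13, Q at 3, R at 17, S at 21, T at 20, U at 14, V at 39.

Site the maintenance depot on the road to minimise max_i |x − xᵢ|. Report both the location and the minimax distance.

The 1-center on a line is the midpoint of the two extreme points: leftmost at 3, rightmost at 39.
Optimal location = (3 + 39)/2 = 21; maximum distance = (39 − 3)/2 = 18.

location 21, max distance 18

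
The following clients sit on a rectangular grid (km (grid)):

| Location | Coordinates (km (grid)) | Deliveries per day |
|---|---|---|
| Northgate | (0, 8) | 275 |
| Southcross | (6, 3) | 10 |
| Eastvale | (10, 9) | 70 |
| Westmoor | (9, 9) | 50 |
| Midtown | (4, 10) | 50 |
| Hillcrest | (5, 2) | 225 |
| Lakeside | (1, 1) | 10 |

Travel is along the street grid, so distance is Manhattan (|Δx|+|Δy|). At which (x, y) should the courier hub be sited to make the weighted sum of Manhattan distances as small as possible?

Manhattan distance separates: Σwᵢ(|x−xᵢ|+|y−yᵢ|) = Σwᵢ|x−xᵢ| + Σwᵢ|y−yᵢ|, so x and y are optimised independently as 1-D weighted medians.
Total weight W = 690; half = 345.
x-coordinate, sorted with cumulative weight:
  x=0 (Northgate, w=275) cum 275
  x=1 (Lakeside, w=10) cum 285
  x=4 (Midtown, w=50) cum 335
  x=5 (Hillcrest, w=225) cum 560  ← median
  x=6 (Southcross, w=10) cum 570
  x=9 (Westmoor, w=50) cum 620
  x=10 (Eastvale, w=70) cum 690
⇒ x* = 5
y-coordinate, sorted with cumulative weight:
  y=1 (Lakeside, w=10) cum 10
  y=2 (Hillcrest, w=225) cum 235
  y=3 (Southcross, w=10) cum 245
  y=8 (Northgate, w=275) cum 520  ← median
  y=9 (Eastvale, w=70) cum 590
  y=9 (Westmoor, w=50) cum 640
  y=10 (Midtown, w=50) cum 690
⇒ y* = 8

(5, 8)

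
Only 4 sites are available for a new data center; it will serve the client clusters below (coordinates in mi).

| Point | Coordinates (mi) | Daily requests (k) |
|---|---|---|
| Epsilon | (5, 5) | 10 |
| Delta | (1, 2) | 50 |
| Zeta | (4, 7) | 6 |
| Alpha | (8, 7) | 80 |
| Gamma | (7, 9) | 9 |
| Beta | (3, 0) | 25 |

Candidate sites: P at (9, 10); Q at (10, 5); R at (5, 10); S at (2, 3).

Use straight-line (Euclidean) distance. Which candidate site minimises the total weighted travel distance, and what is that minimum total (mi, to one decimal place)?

Total weighted distance at each candidate:
  P (9, 10): total = 1229.4
  Q (10, 5): total = 1048.6
  R (5, 10): total = 1130.7
  S (2, 3): total = 859.8
Minimum is at S with total 859.8 mi.

S, total 859.8 mi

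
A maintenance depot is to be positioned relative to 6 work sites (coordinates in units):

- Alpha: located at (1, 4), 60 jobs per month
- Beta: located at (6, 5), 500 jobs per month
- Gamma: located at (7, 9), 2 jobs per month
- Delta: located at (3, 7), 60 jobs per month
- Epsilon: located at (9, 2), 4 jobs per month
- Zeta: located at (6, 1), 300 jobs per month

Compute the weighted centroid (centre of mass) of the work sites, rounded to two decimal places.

(5.50, 3.76)

The minimiser of Σwᵢ‖p−pᵢ‖² is the weighted centroid p* = (Σwᵢpᵢ)/(Σwᵢ).
Σwᵢ = 926.
Σwᵢxᵢ = 60·1 + 500·6 + 2·7 + 60·3 + 4·9 + 300·6 = 5090.
Σwᵢyᵢ = 60·4 + 500·5 + 2·9 + 60·7 + 4·2 + 300·1 = 3486.
x* = 5090/926 = 5.50, y* = 3486/926 = 3.76.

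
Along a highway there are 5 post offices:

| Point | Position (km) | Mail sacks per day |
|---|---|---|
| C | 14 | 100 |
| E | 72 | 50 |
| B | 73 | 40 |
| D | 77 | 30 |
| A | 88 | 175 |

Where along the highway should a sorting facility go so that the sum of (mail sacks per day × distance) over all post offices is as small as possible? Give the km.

For a sum of weighted absolute distances on a line, the optimum is the weighted median (not the mean). Total weight W = 395; half-weight = 197.5.
Sort by position and accumulate weight:
  km 14 (C, w=100) → cum 100
  km 72 (E, w=50) → cum 150
  km 73 (B, w=40) → cum 190
  km 77 (D, w=30) → cum 220  ≥ 197.5 → median here
  km 88 (A, w=175) → cum 395
Optimal location: km 77.

x = 77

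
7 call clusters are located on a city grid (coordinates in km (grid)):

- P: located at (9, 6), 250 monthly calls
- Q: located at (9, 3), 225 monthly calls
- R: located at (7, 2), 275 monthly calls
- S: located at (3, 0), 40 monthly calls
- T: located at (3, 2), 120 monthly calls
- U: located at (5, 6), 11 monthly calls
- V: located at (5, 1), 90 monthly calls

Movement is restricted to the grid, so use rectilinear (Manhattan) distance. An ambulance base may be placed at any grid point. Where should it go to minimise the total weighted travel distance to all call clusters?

(7, 2)

Manhattan distance separates: Σwᵢ(|x−xᵢ|+|y−yᵢ|) = Σwᵢ|x−xᵢ| + Σwᵢ|y−yᵢ|, so x and y are optimised independently as 1-D weighted medians.
Total weight W = 1011; half = 505.5.
x-coordinate, sorted with cumulative weight:
  x=3 (S, w=40) cum 40
  x=3 (T, w=120) cum 160
  x=5 (U, w=11) cum 171
  x=5 (V, w=90) cum 261
  x=7 (R, w=275) cum 536  ← median
  x=9 (P, w=250) cum 786
  x=9 (Q, w=225) cum 1011
⇒ x* = 7
y-coordinate, sorted with cumulative weight:
  y=0 (S, w=40) cum 40
  y=1 (V, w=90) cum 130
  y=2 (R, w=275) cum 405
  y=2 (T, w=120) cum 525  ← median
  y=3 (Q, w=225) cum 750
  y=6 (P, w=250) cum 1000
  y=6 (U, w=11) cum 1011
⇒ y* = 2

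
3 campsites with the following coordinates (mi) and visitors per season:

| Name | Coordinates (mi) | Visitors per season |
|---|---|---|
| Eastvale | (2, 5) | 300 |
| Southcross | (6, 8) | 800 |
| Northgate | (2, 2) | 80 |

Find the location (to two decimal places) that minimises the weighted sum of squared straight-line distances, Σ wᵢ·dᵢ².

(4.71, 6.83)

The minimiser of Σwᵢ‖p−pᵢ‖² is the weighted centroid p* = (Σwᵢpᵢ)/(Σwᵢ).
Σwᵢ = 1180.
Σwᵢxᵢ = 300·2 + 800·6 + 80·2 = 5560.
Σwᵢyᵢ = 300·5 + 800·8 + 80·2 = 8060.
x* = 5560/1180 = 4.71, y* = 8060/1180 = 6.83.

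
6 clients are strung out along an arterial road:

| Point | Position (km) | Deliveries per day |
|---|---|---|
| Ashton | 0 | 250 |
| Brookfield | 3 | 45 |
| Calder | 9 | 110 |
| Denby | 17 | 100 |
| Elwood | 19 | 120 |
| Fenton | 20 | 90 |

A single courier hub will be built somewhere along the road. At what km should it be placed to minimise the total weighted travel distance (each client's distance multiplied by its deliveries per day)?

For a sum of weighted absolute distances on a line, the optimum is the weighted median (not the mean). Total weight W = 715; half-weight = 357.5.
Sort by position and accumulate weight:
  km 0 (Ashton, w=250) → cum 250
  km 3 (Brookfield, w=45) → cum 295
  km 9 (Calder, w=110) → cum 405  ≥ 357.5 → median here
  km 17 (Denby, w=100) → cum 505
  km 19 (Elwood, w=120) → cum 625
  km 20 (Fenton, w=90) → cum 715
Optimal location: km 9.

x = 9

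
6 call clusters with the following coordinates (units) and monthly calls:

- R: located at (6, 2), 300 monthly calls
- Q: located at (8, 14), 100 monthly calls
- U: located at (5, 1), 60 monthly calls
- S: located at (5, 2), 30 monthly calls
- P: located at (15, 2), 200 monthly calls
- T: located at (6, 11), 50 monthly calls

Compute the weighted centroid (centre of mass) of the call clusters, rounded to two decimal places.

The minimiser of Σwᵢ‖p−pᵢ‖² is the weighted centroid p* = (Σwᵢpᵢ)/(Σwᵢ).
Σwᵢ = 740.
Σwᵢxᵢ = 300·6 + 100·8 + 60·5 + 30·5 + 200·15 + 50·6 = 6350.
Σwᵢyᵢ = 300·2 + 100·14 + 60·1 + 30·2 + 200·2 + 50·11 = 3070.
x* = 6350/740 = 8.58, y* = 3070/740 = 4.15.

(8.58, 4.15)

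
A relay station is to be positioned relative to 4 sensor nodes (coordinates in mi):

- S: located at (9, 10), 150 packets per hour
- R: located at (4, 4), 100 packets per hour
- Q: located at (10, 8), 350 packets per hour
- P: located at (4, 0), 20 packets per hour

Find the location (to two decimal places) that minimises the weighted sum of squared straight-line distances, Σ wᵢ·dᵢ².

(8.60, 7.58)

The minimiser of Σwᵢ‖p−pᵢ‖² is the weighted centroid p* = (Σwᵢpᵢ)/(Σwᵢ).
Σwᵢ = 620.
Σwᵢxᵢ = 150·9 + 100·4 + 350·10 + 20·4 = 5330.
Σwᵢyᵢ = 150·10 + 100·4 + 350·8 + 20·0 = 4700.
x* = 5330/620 = 8.60, y* = 4700/620 = 7.58.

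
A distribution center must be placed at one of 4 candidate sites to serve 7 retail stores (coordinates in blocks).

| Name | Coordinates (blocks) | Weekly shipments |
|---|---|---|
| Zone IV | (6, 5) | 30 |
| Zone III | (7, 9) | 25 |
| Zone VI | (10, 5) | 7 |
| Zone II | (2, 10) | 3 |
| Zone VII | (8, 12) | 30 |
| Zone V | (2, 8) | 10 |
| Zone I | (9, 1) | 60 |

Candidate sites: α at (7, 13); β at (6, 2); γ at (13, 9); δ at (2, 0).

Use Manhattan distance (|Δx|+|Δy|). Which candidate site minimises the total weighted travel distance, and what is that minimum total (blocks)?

β, total 1075 blocks

Total weighted distance at each candidate:
  α (7, 13): total = 1471
  β (6, 2): total = 1075
  γ (13, 9): total = 1645
  δ (2, 0): total = 1841
Minimum is at β with total 1075 blocks.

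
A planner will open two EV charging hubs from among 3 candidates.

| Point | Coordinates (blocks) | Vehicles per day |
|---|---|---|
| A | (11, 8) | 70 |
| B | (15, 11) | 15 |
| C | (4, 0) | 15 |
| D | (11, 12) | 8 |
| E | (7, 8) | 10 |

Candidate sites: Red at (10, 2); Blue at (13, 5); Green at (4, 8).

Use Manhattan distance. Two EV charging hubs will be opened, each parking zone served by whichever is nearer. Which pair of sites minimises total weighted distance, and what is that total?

{Blue, Green}, total 692

Evaluate every pair (each demand assigned to the nearer of the two):
  {Blue, Green}: total = 692
  {Red, Blue}: total = 752
  {Red, Green}: total = 938
Best pair: {Blue, Green} with total 692.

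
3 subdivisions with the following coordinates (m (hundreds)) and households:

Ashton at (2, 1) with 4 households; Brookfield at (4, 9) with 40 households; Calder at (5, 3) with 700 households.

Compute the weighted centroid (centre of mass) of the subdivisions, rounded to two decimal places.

(4.93, 3.31)

The minimiser of Σwᵢ‖p−pᵢ‖² is the weighted centroid p* = (Σwᵢpᵢ)/(Σwᵢ).
Σwᵢ = 744.
Σwᵢxᵢ = 4·2 + 40·4 + 700·5 = 3668.
Σwᵢyᵢ = 4·1 + 40·9 + 700·3 = 2464.
x* = 3668/744 = 4.93, y* = 2464/744 = 3.31.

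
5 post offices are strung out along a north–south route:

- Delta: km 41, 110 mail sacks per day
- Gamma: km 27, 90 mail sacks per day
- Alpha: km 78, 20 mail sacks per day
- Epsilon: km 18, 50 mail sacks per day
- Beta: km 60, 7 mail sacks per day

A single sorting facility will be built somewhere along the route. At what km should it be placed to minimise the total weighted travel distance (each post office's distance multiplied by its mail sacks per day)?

x = 27

For a sum of weighted absolute distances on a line, the optimum is the weighted median (not the mean). Total weight W = 277; half-weight = 138.5.
Sort by position and accumulate weight:
  km 18 (Epsilon, w=50) → cum 50
  km 27 (Gamma, w=90) → cum 140  ≥ 138.5 → median here
  km 41 (Delta, w=110) → cum 250
  km 60 (Beta, w=7) → cum 257
  km 78 (Alpha, w=20) → cum 277
Optimal location: km 27.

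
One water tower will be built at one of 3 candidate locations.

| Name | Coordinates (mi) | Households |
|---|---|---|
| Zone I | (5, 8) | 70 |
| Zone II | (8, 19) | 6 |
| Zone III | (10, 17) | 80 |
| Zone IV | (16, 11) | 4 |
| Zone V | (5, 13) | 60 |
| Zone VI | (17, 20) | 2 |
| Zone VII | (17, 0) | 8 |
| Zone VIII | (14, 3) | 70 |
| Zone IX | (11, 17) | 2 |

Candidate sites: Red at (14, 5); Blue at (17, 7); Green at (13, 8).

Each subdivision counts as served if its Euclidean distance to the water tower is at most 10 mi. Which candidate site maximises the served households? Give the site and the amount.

Coverage radius r = 10 mi; a point is covered iff (Δx)²+(Δy)² ≤ 10² = 100.
  Red (14, 5): covers {Zone I, Zone IV, Zone VII, Zone VIII} → 152
  Blue (17, 7): covers {Zone IV, Zone VII, Zone VIII} → 82
  Green (13, 8): covers {Zone I, Zone III, Zone IV, Zone V, Zone VII, Zone VIII, Zone IX} → 294
Maximum coverage at Green: 294 households.

Green, covering 294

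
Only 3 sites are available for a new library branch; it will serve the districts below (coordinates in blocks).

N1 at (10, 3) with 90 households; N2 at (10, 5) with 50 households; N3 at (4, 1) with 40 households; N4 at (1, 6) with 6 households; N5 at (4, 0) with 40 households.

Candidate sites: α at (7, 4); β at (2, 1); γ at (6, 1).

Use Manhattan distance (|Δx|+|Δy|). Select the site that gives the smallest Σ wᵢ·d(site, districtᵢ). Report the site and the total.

α, total 1128 blocks

Total weighted distance at each candidate:
  α (7, 4): total = 1128
  β (2, 1): total = 1736
  γ (6, 1): total = 1200
Minimum is at α with total 1128 blocks.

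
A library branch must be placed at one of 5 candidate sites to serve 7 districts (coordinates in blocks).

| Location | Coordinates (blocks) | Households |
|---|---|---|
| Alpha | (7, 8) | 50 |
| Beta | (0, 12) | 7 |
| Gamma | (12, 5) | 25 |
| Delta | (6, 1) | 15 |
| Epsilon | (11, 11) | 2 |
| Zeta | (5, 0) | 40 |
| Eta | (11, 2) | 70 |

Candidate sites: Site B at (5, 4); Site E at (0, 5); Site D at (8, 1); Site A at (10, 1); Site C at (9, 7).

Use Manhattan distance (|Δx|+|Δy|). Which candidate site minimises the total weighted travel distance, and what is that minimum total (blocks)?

Site D, total 1229 blocks

Total weighted distance at each candidate:
  Site B (5, 4): total = 1397
  Site E (0, 5): total = 2413
  Site D (8, 1): total = 1229
  Site A (10, 1): total = 1259
  Site C (9, 7): total = 1450
Minimum is at Site D with total 1229 blocks.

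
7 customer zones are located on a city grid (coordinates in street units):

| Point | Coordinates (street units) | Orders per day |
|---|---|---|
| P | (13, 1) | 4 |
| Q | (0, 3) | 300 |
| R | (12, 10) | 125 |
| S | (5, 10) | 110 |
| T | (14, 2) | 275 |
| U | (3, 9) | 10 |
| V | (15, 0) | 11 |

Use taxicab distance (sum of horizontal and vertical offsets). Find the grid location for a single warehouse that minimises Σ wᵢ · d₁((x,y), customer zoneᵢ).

(5, 3)

Manhattan distance separates: Σwᵢ(|x−xᵢ|+|y−yᵢ|) = Σwᵢ|x−xᵢ| + Σwᵢ|y−yᵢ|, so x and y are optimised independently as 1-D weighted medians.
Total weight W = 835; half = 417.5.
x-coordinate, sorted with cumulative weight:
  x=0 (Q, w=300) cum 300
  x=3 (U, w=10) cum 310
  x=5 (S, w=110) cum 420  ← median
  x=12 (R, w=125) cum 545
  x=13 (P, w=4) cum 549
  x=14 (T, w=275) cum 824
  x=15 (V, w=11) cum 835
⇒ x* = 5
y-coordinate, sorted with cumulative weight:
  y=0 (V, w=11) cum 11
  y=1 (P, w=4) cum 15
  y=2 (T, w=275) cum 290
  y=3 (Q, w=300) cum 590  ← median
  y=9 (U, w=10) cum 600
  y=10 (R, w=125) cum 725
  y=10 (S, w=110) cum 835
⇒ y* = 3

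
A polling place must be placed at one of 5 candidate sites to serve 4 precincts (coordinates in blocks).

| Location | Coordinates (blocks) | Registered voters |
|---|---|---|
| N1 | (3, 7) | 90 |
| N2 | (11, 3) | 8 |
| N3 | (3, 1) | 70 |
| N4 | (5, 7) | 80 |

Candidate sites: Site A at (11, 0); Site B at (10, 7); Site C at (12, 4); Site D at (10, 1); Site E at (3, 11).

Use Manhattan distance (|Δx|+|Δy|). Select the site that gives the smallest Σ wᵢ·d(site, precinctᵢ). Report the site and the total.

Site E, total 1668 blocks

Total weighted distance at each candidate:
  Site A (11, 0): total = 3044
  Site B (10, 7): total = 1980
  Site C (12, 4): total = 2736
  Site D (10, 1): total = 2564
  Site E (3, 11): total = 1668
Minimum is at Site E with total 1668 blocks.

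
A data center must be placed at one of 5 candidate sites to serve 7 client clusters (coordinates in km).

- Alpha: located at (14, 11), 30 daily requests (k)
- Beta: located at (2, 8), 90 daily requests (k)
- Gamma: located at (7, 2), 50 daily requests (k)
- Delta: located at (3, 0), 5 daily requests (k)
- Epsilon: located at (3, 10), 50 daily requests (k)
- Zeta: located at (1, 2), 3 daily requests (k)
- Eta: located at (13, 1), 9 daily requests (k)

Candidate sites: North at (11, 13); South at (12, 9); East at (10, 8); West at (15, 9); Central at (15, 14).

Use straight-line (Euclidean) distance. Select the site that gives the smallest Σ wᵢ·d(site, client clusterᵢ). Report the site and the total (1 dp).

East, total 1723.6 km

Total weighted distance at each candidate:
  North (11, 13): total = 2277.6
  South (12, 9): total = 2047.5
  East (10, 8): total = 1723.6
  West (15, 9): total = 2570.3
  Central (15, 14): total = 3002.9
Minimum is at East with total 1723.6 km.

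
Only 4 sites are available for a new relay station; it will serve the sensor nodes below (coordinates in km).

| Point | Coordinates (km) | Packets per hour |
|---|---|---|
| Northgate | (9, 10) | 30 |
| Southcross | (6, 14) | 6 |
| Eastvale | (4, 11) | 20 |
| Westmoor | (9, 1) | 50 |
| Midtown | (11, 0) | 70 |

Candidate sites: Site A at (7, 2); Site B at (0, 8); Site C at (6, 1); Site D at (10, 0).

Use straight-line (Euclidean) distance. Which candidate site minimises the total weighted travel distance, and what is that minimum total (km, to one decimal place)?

Total weighted distance at each candidate:
  Site A (7, 2): total = 934.2
  Site B (0, 8): total = 1949.7
  Site C (6, 1): total = 1073.5
  Site D (10, 0): total = 780.2
Minimum is at Site D with total 780.2 km.

Site D, total 780.2 km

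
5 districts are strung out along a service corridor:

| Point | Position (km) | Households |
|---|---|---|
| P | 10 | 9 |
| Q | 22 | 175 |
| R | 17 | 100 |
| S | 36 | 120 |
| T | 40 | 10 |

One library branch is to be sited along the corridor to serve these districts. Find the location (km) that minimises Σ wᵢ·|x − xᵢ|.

x = 22

For a sum of weighted absolute distances on a line, the optimum is the weighted median (not the mean). Total weight W = 414; half-weight = 207.
Sort by position and accumulate weight:
  km 10 (P, w=9) → cum 9
  km 17 (R, w=100) → cum 109
  km 22 (Q, w=175) → cum 284  ≥ 207 → median here
  km 36 (S, w=120) → cum 404
  km 40 (T, w=10) → cum 414
Optimal location: km 22.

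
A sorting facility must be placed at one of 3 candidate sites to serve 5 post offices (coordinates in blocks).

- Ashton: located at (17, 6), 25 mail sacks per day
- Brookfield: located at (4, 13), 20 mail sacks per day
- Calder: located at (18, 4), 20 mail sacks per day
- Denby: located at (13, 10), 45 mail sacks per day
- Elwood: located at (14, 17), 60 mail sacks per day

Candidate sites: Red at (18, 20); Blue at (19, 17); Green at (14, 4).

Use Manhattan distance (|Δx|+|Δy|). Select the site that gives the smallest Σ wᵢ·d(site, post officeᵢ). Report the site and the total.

Total weighted distance at each candidate:
  Red (18, 20): total = 2210
  Blue (19, 17): total = 1870
  Green (14, 4): total = 1680
Minimum is at Green with total 1680 blocks.

Green, total 1680 blocks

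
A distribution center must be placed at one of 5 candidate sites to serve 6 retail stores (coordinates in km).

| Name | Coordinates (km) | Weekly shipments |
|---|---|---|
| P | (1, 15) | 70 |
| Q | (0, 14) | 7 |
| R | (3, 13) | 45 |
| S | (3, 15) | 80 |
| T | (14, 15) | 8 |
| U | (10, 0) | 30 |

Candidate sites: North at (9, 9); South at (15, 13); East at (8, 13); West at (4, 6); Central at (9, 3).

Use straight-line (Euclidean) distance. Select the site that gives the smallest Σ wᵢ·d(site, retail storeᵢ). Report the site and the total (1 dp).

Total weighted distance at each candidate:
  North (9, 9): total = 2109.5
  South (15, 13): total = 3044.2
  East (8, 13): total = 1667.0
  West (4, 6): total = 2131.5
  Central (9, 3): total = 2906.0
Minimum is at East with total 1667.0 km.

East, total 1667.0 km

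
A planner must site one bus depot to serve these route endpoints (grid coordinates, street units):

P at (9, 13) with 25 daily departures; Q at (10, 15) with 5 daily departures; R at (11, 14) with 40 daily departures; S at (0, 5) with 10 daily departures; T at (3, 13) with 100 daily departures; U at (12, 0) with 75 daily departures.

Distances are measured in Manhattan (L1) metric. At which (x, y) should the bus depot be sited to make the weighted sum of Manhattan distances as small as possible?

Manhattan distance separates: Σwᵢ(|x−xᵢ|+|y−yᵢ|) = Σwᵢ|x−xᵢ| + Σwᵢ|y−yᵢ|, so x and y are optimised independently as 1-D weighted medians.
Total weight W = 255; half = 127.5.
x-coordinate, sorted with cumulative weight:
  x=0 (S, w=10) cum 10
  x=3 (T, w=100) cum 110
  x=9 (P, w=25) cum 135  ← median
  x=10 (Q, w=5) cum 140
  x=11 (R, w=40) cum 180
  x=12 (U, w=75) cum 255
⇒ x* = 9
y-coordinate, sorted with cumulative weight:
  y=0 (U, w=75) cum 75
  y=5 (S, w=10) cum 85
  y=13 (P, w=25) cum 110
  y=13 (T, w=100) cum 210  ← median
  y=14 (R, w=40) cum 250
  y=15 (Q, w=5) cum 255
⇒ y* = 13

(9, 13)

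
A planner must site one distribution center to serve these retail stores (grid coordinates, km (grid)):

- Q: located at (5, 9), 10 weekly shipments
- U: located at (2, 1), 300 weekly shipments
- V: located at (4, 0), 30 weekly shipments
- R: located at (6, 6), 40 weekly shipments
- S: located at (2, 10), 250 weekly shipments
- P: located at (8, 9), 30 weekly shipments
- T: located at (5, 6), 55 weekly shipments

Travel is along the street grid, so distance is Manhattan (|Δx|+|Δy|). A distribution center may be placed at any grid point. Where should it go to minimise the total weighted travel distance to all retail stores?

(2, 6)

Manhattan distance separates: Σwᵢ(|x−xᵢ|+|y−yᵢ|) = Σwᵢ|x−xᵢ| + Σwᵢ|y−yᵢ|, so x and y are optimised independently as 1-D weighted medians.
Total weight W = 715; half = 357.5.
x-coordinate, sorted with cumulative weight:
  x=2 (U, w=300) cum 300
  x=2 (S, w=250) cum 550  ← median
  x=4 (V, w=30) cum 580
  x=5 (Q, w=10) cum 590
  x=5 (T, w=55) cum 645
  x=6 (R, w=40) cum 685
  x=8 (P, w=30) cum 715
⇒ x* = 2
y-coordinate, sorted with cumulative weight:
  y=0 (V, w=30) cum 30
  y=1 (U, w=300) cum 330
  y=6 (R, w=40) cum 370  ← median
  y=6 (T, w=55) cum 425
  y=9 (Q, w=10) cum 435
  y=9 (P, w=30) cum 465
  y=10 (S, w=250) cum 715
⇒ y* = 6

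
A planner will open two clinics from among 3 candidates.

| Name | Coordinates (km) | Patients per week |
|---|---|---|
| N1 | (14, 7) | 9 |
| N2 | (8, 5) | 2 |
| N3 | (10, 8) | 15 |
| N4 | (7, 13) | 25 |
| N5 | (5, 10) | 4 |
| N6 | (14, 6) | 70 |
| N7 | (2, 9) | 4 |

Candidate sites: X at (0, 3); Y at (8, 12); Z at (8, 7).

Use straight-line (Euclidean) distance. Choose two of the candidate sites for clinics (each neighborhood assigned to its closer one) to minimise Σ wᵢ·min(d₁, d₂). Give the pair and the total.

{Y, Z}, total 592.4

Evaluate every pair (each demand assigned to the nearer of the two):
  {Y, Z}: total = 592.4
  {X, Z}: total = 711.7
  {X, Y}: total = 820.4
Best pair: {Y, Z} with total 592.4.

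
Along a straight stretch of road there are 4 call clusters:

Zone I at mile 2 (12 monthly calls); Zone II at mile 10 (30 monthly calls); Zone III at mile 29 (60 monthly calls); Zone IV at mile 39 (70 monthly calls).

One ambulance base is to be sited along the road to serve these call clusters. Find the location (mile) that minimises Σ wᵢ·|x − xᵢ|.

x = 29

For a sum of weighted absolute distances on a line, the optimum is the weighted median (not the mean). Total weight W = 172; half-weight = 86.
Sort by position and accumulate weight:
  mile 2 (Zone I, w=12) → cum 12
  mile 10 (Zone II, w=30) → cum 42
  mile 29 (Zone III, w=60) → cum 102  ≥ 86 → median here
  mile 39 (Zone IV, w=70) → cum 172
Optimal location: mile 29.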